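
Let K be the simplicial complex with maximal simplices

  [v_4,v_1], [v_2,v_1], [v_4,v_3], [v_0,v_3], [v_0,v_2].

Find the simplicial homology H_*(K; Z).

K has 5 vertices, 5 edges.
rank ∂_0 = 0, rank ∂_1 = 4 ⇒ b_0 = 5 − 0 − 4 = 1; all invariant factors of ∂_1 are 1 so no torsion. So H_0 = Z.
rank ∂_1 = 4, rank ∂_2 = 0 ⇒ b_1 = 5 − 4 − 0 = 1. So H_1 = Z.

H_0 = Z,  H_1 = Z.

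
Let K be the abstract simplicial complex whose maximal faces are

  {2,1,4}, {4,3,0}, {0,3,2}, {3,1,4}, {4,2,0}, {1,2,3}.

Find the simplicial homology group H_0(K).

Order the vertices as 0 < 1 < 2 < 3 < 4. Listing each simplex with vertices in this order, K has dimension 2 with simplices:

  0-simplices (5): [0], [1], [2], [3], [4]
  1-simplices (9): [0,2], [0,3], [0,4], [1,2], [1,3], [1,4], [2,3], [2,4], [3,4]
  2-simplices (6): [0,2,3], [0,2,4], [0,3,4], [1,2,3], [1,2,4], [1,3,4]

giving chain groups C_0 ≅ Z^5, C_1 ≅ Z^9, C_2 ≅ Z^6.

Boundary ∂_1: C_1 → C_0 maps an edge to its endpoints' difference, ∂[p,q] = q − p. For instance
  ∂[1,4] = [4] − [1].
This gives a 5×9 integer matrix of rank 4; reducing to Smith normal form yields diagonal entries (1,1,1,1).

∂_2: C_2 → C_1 sends each 2-simplex [p,q,r] to [q,r] − [p,r] + [p,q]. For instance
  ∂[0,3,4] = [3,4] − [0,4] + [0,3],
  ∂[1,2,3] = [2,3] − [1,3] + [1,2].
This gives a 9×6 integer matrix of rank 5; reducing to Smith normal form yields diagonal entries (1,1,1,1,1).

From H_k ≅ ker(∂_k) / im(∂_{k+1}) we obtain:

  H_0: rank C_0 − rank ∂_1 = 5 − 4 = 1, and the invariant factors of ∂_1 are all 1, so H_0 ≅ Z.

(K is a triangulation of the 2-sphere S^2.)

H_0 = Z.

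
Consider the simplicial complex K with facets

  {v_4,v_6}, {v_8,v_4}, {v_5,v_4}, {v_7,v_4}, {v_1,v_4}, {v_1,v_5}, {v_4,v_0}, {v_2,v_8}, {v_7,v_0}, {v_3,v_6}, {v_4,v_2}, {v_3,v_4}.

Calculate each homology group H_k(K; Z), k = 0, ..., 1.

Fix the vertex order v_0 < v_1 < v_2 < v_3 < v_4 < v_5 < v_6 < v_7 < v_8 and write every simplex with vertices in increasing order. Then dim K = 1 and the simplices of K are:

  0-simplices (9): [v_0], [v_1], [v_2], [v_3], [v_4], [v_5], [v_6], [v_7], [v_8]
  1-simplices (12): [v_0,v_4], [v_0,v_7], [v_1,v_4], [v_1,v_5], [v_2,v_4], [v_2,v_8], [v_3,v_4], [v_3,v_6], [v_4,v_5], [v_4,v_6], [v_4,v_7], [v_4,v_8]

so the chain groups are C_0 ≅ Z^9, C_1 ≅ Z^12.

Boundary ∂_1: C_1 → C_0 sends each edge [p,q] (with p < q) to q − p. For instance
  ∂[v_2,v_8] = [v_8] − [v_2].
The resulting 9×12 matrix has rank 8, and its Smith normal form has invariant factors (1,1,1,1,1,1,1,1).

Computing H_k = (kernel of ∂_k) / (image of ∂_{k+1}):

  H_0: rank C_0 − rank ∂_1 = 9 − 8 = 1, and the invariant factors of ∂_1 are all 1, so H_0 ≅ Z.
  H_1: rank ker ∂_1 − rank ∂_2 = (12 − 8) − 0 = 4, and there is no ∂_2, so H_1 ≅ Z^4.

(K is a triangulation of a wedge of 4 circles.)

H_0 = Z,  H_1 = Z^4.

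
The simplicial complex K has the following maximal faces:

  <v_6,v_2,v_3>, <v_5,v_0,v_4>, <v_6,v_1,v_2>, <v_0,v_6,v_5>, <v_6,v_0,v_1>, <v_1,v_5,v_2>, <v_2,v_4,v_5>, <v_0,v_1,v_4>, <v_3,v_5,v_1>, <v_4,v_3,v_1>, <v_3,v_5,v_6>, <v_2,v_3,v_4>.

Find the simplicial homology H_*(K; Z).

H_0 ≅ Z,  H_1 ≅ Z/2,  H_2 = 0.

K has 7 vertices, 18 edges, 12 triangles.
rank ∂_0 = 0, rank ∂_1 = 6 ⇒ b_0 = 7 − 0 − 6 = 1; all invariant factors of ∂_1 are 1 so no torsion. So H_0 ≅ Z.
rank ∂_1 = 6, rank ∂_2 = 12 ⇒ b_1 = 18 − 6 − 12 = 0; ∂_2 has invariant factor(s) [2] giving torsion. So H_1 ≅ Z/2.
rank ∂_2 = 12, rank ∂_3 = 0 ⇒ b_2 = 12 − 12 − 0 = 0. So H_2 ≅ 0.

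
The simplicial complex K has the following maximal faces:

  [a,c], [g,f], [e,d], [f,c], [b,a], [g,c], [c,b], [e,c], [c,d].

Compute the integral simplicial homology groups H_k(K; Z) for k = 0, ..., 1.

H_0 = Z,  H_1 = Z^3.

Fix the vertex order a < b < c < d < e < f < g and write every simplex with vertices in increasing order. Then dim K = 1 and the simplices of K are:

  0-simplices (7): a, b, c, d, e, f, g
  1-simplices (9): ab, ac, bc, cd, ce, cf, cg, de, fg

Hence C_0 ≅ Z^7, C_1 ≅ Z^9.

Boundary ∂_1: C_1 → C_0 maps an edge to its endpoints' difference, ∂[p,q] = q − p.
As a 7×9 matrix over Z this has rank 6, with invariant factors (1,1,1,1,1,1).

Reading off H_k = ker ∂_k / im ∂_{k+1}:

  H_0: rank C_0 − rank ∂_1 = 7 − 6 = 1, and the invariant factors of ∂_1 are all 1, so H_0 = Z.
  H_1: rank ker ∂_1 − rank ∂_2 = (9 − 6) − 0 = 3, and there is no ∂_2, so H_1 = Z^3.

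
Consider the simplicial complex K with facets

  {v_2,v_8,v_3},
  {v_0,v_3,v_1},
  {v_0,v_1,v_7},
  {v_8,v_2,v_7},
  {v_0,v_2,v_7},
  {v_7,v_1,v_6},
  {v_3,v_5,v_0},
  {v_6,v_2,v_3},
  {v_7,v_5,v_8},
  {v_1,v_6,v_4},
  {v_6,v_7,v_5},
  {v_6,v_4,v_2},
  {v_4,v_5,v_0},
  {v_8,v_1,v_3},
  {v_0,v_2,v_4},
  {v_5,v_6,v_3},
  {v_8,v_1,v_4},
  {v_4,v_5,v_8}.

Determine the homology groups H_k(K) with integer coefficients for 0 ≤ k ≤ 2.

H_0 = Z,  H_1 = Z^2,  H_2 = Z.

Take the total order v_0 < v_1 < v_2 < v_3 < v_4 < v_5 < v_6 < v_7 < v_8 on the vertex set. Then K (dimension 2) consists of the simplices:

  0-simplices (9): [v_0], [v_1], [v_2], [v_3], [v_4], [v_5], [v_6], [v_7], [v_8]
  1-simplices (27): (27 of them)
  2-simplices (18): (18 of them)

giving chain groups C_0 ≅ Z^9, C_1 ≅ Z^27, C_2 ≅ Z^18.

Boundary ∂_1: C_1 → C_0 sends each edge [p,q] (with p < q) to q − p.
This gives a 9×27 integer matrix of rank 8; reducing to Smith normal form yields diagonal entries (1,1,1,1,1,1,1,1).

∂_2: C_2 → C_1 acts by ∂[p,q,r] = [q,r] − [p,r] + [p,q]. For instance
  ∂[v_1,v_4,v_6] = [v_4,v_6] − [v_1,v_6] + [v_1,v_4],
  ∂[v_2,v_3,v_6] = [v_3,v_6] − [v_2,v_6] + [v_2,v_3].
The 27×18 boundary matrix has rank 17 and Smith normal form diag(1,1,1,1,1,1,1,1,1,1,1,1,1,1,1,1,1).

Reading off H_k = ker ∂_k / im ∂_{k+1}:

  H_0: rank C_0 − rank ∂_1 = 9 − 8 = 1, and the invariant factors of ∂_1 are all 1, so H_0 = Z.
  H_1: rank ker ∂_1 − rank ∂_2 = (27 − 8) − 17 = 2, and the invariant factors of ∂_2 are all 1, so H_1 = Z^2.
  H_2: rank ker ∂_2 − rank ∂_3 = (18 − 17) − 0 = 1, and there is no ∂_3, so H_2 = Z.

As a check, the Euler characteristic is 9 − 27 + 18 = 0, which agrees with 1 − 2 + 1 = 0.
(K is a triangulation of the torus T^2.)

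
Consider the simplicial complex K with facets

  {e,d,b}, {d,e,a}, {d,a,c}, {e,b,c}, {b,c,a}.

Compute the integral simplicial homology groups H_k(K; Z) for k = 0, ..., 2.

Order the vertices as a < b < c < d < e. Listing each simplex with vertices in this order, K has dimension 2 with simplices:

  0-simplices (5): a, b, c, d, e
  1-simplices (10): ab, ac, ad, ae, bc, bd, be, cd, ce, de
  2-simplices (5): abc, acd, ade, bce, bde

so the chain groups are C_0 ≅ Z^5, C_1 ≅ Z^10, C_2 ≅ Z^5.

∂_1: C_1 → C_0 is given by ∂[p,q] = [q] − [p].
This gives a 5×10 integer matrix of rank 4; reducing to Smith normal form yields diagonal entries (1,1,1,1).

Boundary ∂_2: C_2 → C_1 acts by ∂[p,q,r] = [q,r] − [p,r] + [p,q]. For instance
  ∂bde = de − be + bd,
  ∂ade = de − ae + ad.
The resulting 10×5 matrix has rank 5, and its Smith normal form has invariant factors (1,1,1,1,1).

Now H_k = ker ∂_k / im ∂_{k+1}, so:

  H_0: rank C_0 − rank ∂_1 = 5 − 4 = 1, and the invariant factors of ∂_1 are all 1, so H_0 = Z.
  H_1: rank ker ∂_1 − rank ∂_2 = (10 − 4) − 5 = 1, and the invariant factors of ∂_2 are all 1, so H_1 = Z.
  H_2: rank ker ∂_2 − rank ∂_3 = (5 − 5) − 0 = 0, and there is no ∂_3, so H_2 = 0.

H_0 = Z,  H_1 = Z,  H_2 = 0.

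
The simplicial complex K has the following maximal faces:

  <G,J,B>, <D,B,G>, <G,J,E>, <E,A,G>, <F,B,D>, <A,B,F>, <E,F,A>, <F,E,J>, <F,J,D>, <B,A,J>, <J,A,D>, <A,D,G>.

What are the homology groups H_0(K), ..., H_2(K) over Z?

Order the vertices as A < B < D < E < F < G < J. Listing each simplex with vertices in this order, K has dimension 2 with simplices:

  0-simplices (7): A, B, D, E, F, G, J
  1-simplices (18): AB, AD, AE, AF, AG, AJ, BD, BF, BG, BJ, DF, DG, DJ, EF, EG, EJ, FJ, GJ
  2-simplices (12): ABF, ABJ, ADG, ADJ, AEF, AEG, BDF, BDG, BGJ, DFJ, EFJ, EGJ

so the chain groups are C_0 ≅ Z^7, C_1 ≅ Z^18, C_2 ≅ Z^12.

Boundary ∂_1: C_1 → C_0 is given by ∂[p,q] = [q] − [p]. For instance
  ∂BF = F − B.
The resulting 7×18 matrix has rank 6, and its Smith normal form has invariant factors (1,1,1,1,1,1).

The boundary map ∂_2: C_2 → C_1 acts by ∂[p,q,r] = [q,r] − [p,r] + [p,q]. For instance
  ∂ABF = BF − AF + AB,
  ∂AEF = EF − AF + AE.
The 18×12 boundary matrix has rank 12 and Smith normal form diag(1,1,1,1,1,1,1,1,1,1,1,2).

Reading off H_k = ker ∂_k / im ∂_{k+1}:

  H_0: rank C_0 − rank ∂_1 = 7 − 6 = 1, and the invariant factors of ∂_1 are all 1, so H_0 = Z.
  H_1: rank ker ∂_1 − rank ∂_2 = (18 − 6) − 12 = 0, and ∂_2 has invariant factor 2 > 1, so H_1 = Z/2.
  H_2: rank ker ∂_2 − rank ∂_3 = (12 − 12) − 0 = 0, and there is no ∂_3, so H_2 = 0.

H_0 = Z,  H_1 = Z/2,  H_2 = 0.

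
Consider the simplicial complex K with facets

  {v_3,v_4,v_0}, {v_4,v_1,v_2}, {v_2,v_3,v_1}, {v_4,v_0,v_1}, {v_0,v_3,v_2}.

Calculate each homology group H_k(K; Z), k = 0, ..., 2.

We work with the vertex ordering v_0 < v_1 < v_2 < v_3 < v_4. The simplices of K, each written with vertices in increasing order, are:

  0-simplices (5): [v_0], [v_1], [v_2], [v_3], [v_4]
  1-simplices (10): [v_0,v_1], [v_0,v_2], [v_0,v_3], [v_0,v_4], [v_1,v_2], [v_1,v_3], [v_1,v_4], [v_2,v_3], [v_2,v_4], [v_3,v_4]
  2-simplices (5): [v_0,v_1,v_4], [v_0,v_2,v_3], [v_0,v_3,v_4], [v_1,v_2,v_3], [v_1,v_2,v_4]

so the chain groups are C_0 ≅ Z^5, C_1 ≅ Z^10, C_2 ≅ Z^5.

Boundary ∂_1: C_1 → C_0 maps an edge to its endpoints' difference, ∂[p,q] = q − p.
The resulting 5×10 matrix has rank 4, and its Smith normal form has invariant factors (1,1,1,1).

Boundary ∂_2: C_2 → C_1 acts by ∂[p,q,r] = [q,r] − [p,r] + [p,q]. For instance
  ∂[v_1,v_2,v_3] = [v_2,v_3] − [v_1,v_3] + [v_1,v_2],
  ∂[v_1,v_2,v_4] = [v_2,v_4] − [v_1,v_4] + [v_1,v_2].
As a 10×5 matrix over Z this has rank 5, with invariant factors (1,1,1,1,1).

Computing H_k = (kernel of ∂_k) / (image of ∂_{k+1}):

  H_0: rank C_0 − rank ∂_1 = 5 − 4 = 1, and the invariant factors of ∂_1 are all 1, so H_0 ≅ Z.
  H_1: rank ker ∂_1 − rank ∂_2 = (10 − 4) − 5 = 1, and the invariant factors of ∂_2 are all 1, so H_1 ≅ Z.
  H_2: rank ker ∂_2 − rank ∂_3 = (5 − 5) − 0 = 0, and there is no ∂_3, so H_2 ≅ 0.

H_0 ≅ Z,  H_1 ≅ Z,  H_2 = 0.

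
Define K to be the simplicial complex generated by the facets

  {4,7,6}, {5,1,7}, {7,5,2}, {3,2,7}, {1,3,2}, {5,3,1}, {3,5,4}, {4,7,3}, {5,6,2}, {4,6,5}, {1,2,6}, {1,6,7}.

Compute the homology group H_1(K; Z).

Order the vertices as 1 < 2 < 3 < 4 < 5 < 6 < 7. Listing each simplex with vertices in this order, K has dimension 2 with simplices:

  0-simplices (7): [1], [2], [3], [4], [5], [6], [7]
  1-simplices (18): [1,2], [1,3], [1,5], [1,6], [1,7], [2,3], [2,5], [2,6], [2,7], [3,4], [3,5], [3,7], [4,5], [4,6], [4,7], [5,6], [5,7], [6,7]
  2-simplices (12): [1,2,3], [1,2,6], [1,3,5], [1,5,7], [1,6,7], [2,3,7], [2,5,6], [2,5,7], [3,4,5], [3,4,7], [4,5,6], [4,6,7]

Hence C_0 ≅ Z^7, C_1 ≅ Z^18, C_2 ≅ Z^12.

The boundary map ∂_1: C_1 → C_0 maps an edge to its endpoints' difference, ∂[p,q] = q − p.
This gives a 7×18 integer matrix of rank 6; reducing to Smith normal form yields diagonal entries (1,1,1,1,1,1).

The boundary map ∂_2: C_2 → C_1 acts by ∂[p,q,r] = [q,r] − [p,r] + [p,q]. For instance
  ∂[2,5,7] = [5,7] − [2,7] + [2,5],
  ∂[1,5,7] = [5,7] − [1,7] + [1,5].
The resulting 18×12 matrix has rank 12, and its Smith normal form has invariant factors (1,1,1,1,1,1,1,1,1,1,1,2).

From H_k ≅ ker(∂_k) / im(∂_{k+1}) we obtain:

  H_1: rank ker ∂_1 − rank ∂_2 = (18 − 6) − 12 = 0, and ∂_2 has invariant factor 2 > 1, so H_1 = Z/2Z.

(K is a triangulation of the real projective plane RP^2.)

H_1 ≅ Z/2Z.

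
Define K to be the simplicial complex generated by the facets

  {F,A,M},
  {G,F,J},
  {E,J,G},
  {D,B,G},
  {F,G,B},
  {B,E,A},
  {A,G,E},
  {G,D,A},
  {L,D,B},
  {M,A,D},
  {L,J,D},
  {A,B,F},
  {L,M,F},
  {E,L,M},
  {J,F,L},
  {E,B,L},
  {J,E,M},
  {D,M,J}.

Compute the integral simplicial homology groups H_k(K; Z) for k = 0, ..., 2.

Take the total order A < B < D < E < F < G < J < L < M on the vertex set. Then K (dimension 2) consists of the simplices:

  0-simplices (9): A, B, D, E, F, G, J, L, M
  1-simplices (27): AB, AD, AE, AF, AG, AM, BD, BE, BF, BG, BL, DG, DJ, DL, DM, EG, EJ, EL, EM, FG, FJ, FL, FM, GJ, JL, JM, LM
  2-simplices (18): ABE, ABF, ADG, ADM, AEG, AFM, BDG, BDL, BEL, BFG, DJL, DJM, EGJ, EJM, ELM, FGJ, FJL, FLM

Hence C_0 ≅ Z^9, C_1 ≅ Z^27, C_2 ≅ Z^18.

∂_1: C_1 → C_0 is given by ∂[p,q] = [q] − [p]. For instance
  ∂EM = M − E.
This gives a 9×27 integer matrix of rank 8; reducing to Smith normal form yields diagonal entries (1,1,1,1,1,1,1,1).

∂_2: C_2 → C_1 maps a triangle to the signed sum of its edges. For instance
  ∂ABF = BF − AF + AB,
  ∂FLM = LM − FM + FL.
As a 27×18 matrix over Z this has rank 18, with invariant factors (1,1,1,1,1,1,1,1,1,1,1,1,1,1,1,1,1,2).

Now H_k = ker ∂_k / im ∂_{k+1}, so:

  H_0: rank C_0 − rank ∂_1 = 9 − 8 = 1, and the invariant factors of ∂_1 are all 1, so H_0 ≅ Z.
  H_1: rank ker ∂_1 − rank ∂_2 = (27 − 8) − 18 = 1, and ∂_2 has invariant factor 2 > 1, so H_1 ≅ Z × Z/2.
  H_2: rank ker ∂_2 − rank ∂_3 = (18 − 18) − 0 = 0, and there is no ∂_3, so H_2 ≅ 0.

(K is a triangulation of the Klein bottle.)

H_0 ≅ Z,  H_1 ≅ Z × Z/2,  H_2 = 0.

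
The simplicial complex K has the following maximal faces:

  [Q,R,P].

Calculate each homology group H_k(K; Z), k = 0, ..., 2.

H_0 = Z,  H_1 = 0,  H_2 = 0.

Order the vertices as P < Q < R. Listing each simplex with vertices in this order, K has dimension 2 with simplices:

  0-simplices (3): P, Q, R
  1-simplices (3): PQ, PR, QR
  2-simplices (1): PQR

so the chain groups are C_0 ≅ Z^3, C_1 ≅ Z^3, C_2 ≅ Z^1.

∂_1: C_1 → C_0 is given by ∂[p,q] = [q] − [p].
As a 3×3 matrix over Z this has rank 2, with invariant factors (1,1).

The boundary map ∂_2: C_2 → C_1 maps a triangle to the signed sum of its edges. For instance
  ∂PQR = QR − PR + PQ.
As a 3×1 matrix over Z this has rank 1, with invariant factors (1).

Computing H_k = (kernel of ∂_k) / (image of ∂_{k+1}):

  H_0: rank C_0 − rank ∂_1 = 3 − 2 = 1, and the invariant factors of ∂_1 are all 1, so H_0 ≅ Z.
  H_1: rank ker ∂_1 − rank ∂_2 = (3 − 2) − 1 = 0, and the invariant factors of ∂_2 are all 1, so H_1 ≅ 0.
  H_2: rank ker ∂_2 − rank ∂_3 = (1 − 1) − 0 = 0, and there is no ∂_3, so H_2 ≅ 0.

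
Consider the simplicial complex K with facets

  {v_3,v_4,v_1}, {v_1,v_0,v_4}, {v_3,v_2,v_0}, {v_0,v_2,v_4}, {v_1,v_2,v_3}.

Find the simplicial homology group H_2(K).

H_2 ≅ 0.

K has 5 vertices, 10 edges, 5 triangles.
rank ∂_2 = 5, rank ∂_3 = 0 ⇒ b_2 = 5 − 5 − 0 = 0. So H_2 = 0.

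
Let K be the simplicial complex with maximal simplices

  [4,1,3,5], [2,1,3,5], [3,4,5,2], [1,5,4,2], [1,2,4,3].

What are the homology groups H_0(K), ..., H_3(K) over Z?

H_0 = Z,  H_1 = 0,  H_2 = 0,  H_3 = Z.

We work with the vertex ordering 1 < 2 < 3 < 4 < 5. The simplices of K, each written with vertices in increasing order, are:

  0-simplices (5): [1], [2], [3], [4], [5]
  1-simplices (10): [1,2], [1,3], [1,4], [1,5], [2,3], [2,4], [2,5], [3,4], [3,5], [4,5]
  2-simplices (10): [1,2,3], [1,2,4], [1,2,5], [1,3,4], [1,3,5], [1,4,5], [2,3,4], [2,3,5], [2,4,5], [3,4,5]
  3-simplices (5): [1,2,3,4], [1,2,3,5], [1,2,4,5], [1,3,4,5], [2,3,4,5]

Hence C_0 ≅ Z^5, C_1 ≅ Z^10, C_2 ≅ Z^10, C_3 ≅ Z^5.

∂_1: C_1 → C_0 maps an edge to its endpoints' difference, ∂[p,q] = q − p.
The 5×10 boundary matrix has rank 4 and Smith normal form diag(1,1,1,1).

Boundary ∂_2: C_2 → C_1 maps a triangle to the signed sum of its edges. For instance
  ∂[2,3,5] = [3,5] − [2,5] + [2,3],
  ∂[1,2,4] = [2,4] − [1,4] + [1,2].
The 10×10 boundary matrix has rank 6 and Smith normal form diag(1,1,1,1,1,1).

∂_3: C_3 → C_2 sends each 3-simplex σ to the alternating sum Σ_i (−1)^i (σ with its i-th vertex removed). For instance
  ∂[1,2,4,5] = [2,4,5] − [1,4,5] + [1,2,5] − [1,2,4],
  ∂[1,3,4,5] = [3,4,5] − [1,4,5] + [1,3,5] − [1,3,4].
As a 10×5 matrix over Z this has rank 4, with invariant factors (1,1,1,1).

Now H_k = ker ∂_k / im ∂_{k+1}, so:

  H_0: rank C_0 − rank ∂_1 = 5 − 4 = 1, and the invariant factors of ∂_1 are all 1, so H_0 ≅ Z.
  H_1: rank ker ∂_1 − rank ∂_2 = (10 − 4) − 6 = 0, and the invariant factors of ∂_2 are all 1, so H_1 ≅ 0.
  H_2: rank ker ∂_2 − rank ∂_3 = (10 − 6) − 4 = 0, and the invariant factors of ∂_3 are all 1, so H_2 ≅ 0.
  H_3: rank ker ∂_3 − rank ∂_4 = (5 − 4) − 0 = 1, and there is no ∂_4, so H_3 ≅ Z.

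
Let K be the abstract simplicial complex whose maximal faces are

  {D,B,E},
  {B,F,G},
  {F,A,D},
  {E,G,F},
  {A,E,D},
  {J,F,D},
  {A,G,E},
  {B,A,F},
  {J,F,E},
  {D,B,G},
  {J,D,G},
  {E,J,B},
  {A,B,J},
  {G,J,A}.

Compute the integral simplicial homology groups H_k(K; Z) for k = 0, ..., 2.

H_0 = Z,  H_1 = Z^2,  H_2 = Z.

K has 7 vertices, 21 edges, 14 triangles.
rank ∂_0 = 0, rank ∂_1 = 6 ⇒ b_0 = 7 − 0 − 6 = 1; all invariant factors of ∂_1 are 1 so no torsion. So H_0 = Z.
rank ∂_1 = 6, rank ∂_2 = 13 ⇒ b_1 = 21 − 6 − 13 = 2; all invariant factors of ∂_2 are 1 so no torsion. So H_1 = Z^2.
rank ∂_2 = 13, rank ∂_3 = 0 ⇒ b_2 = 14 − 13 − 0 = 1. So H_2 = Z.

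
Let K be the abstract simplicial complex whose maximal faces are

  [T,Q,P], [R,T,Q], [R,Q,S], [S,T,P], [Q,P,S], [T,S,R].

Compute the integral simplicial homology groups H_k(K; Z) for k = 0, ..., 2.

H_0 ≅ Z,  H_1 = 0,  H_2 ≅ Z.

Order the vertices as P < Q < R < S < T. Listing each simplex with vertices in this order, K has dimension 2 with simplices:

  0-simplices (5): P, Q, R, S, T
  1-simplices (9): PQ, PS, PT, QR, QS, QT, RS, RT, ST
  2-simplices (6): PQS, PQT, PST, QRS, QRT, RST

Hence C_0 ≅ Z^5, C_1 ≅ Z^9, C_2 ≅ Z^6.

∂_1: C_1 → C_0 sends each edge [p,q] (with p < q) to q − p. For instance
  ∂QR = R − Q.
As a 5×9 matrix over Z this has rank 4, with invariant factors (1,1,1,1).

∂_2: C_2 → C_1 sends each 2-simplex [p,q,r] to [q,r] − [p,r] + [p,q]. For instance
  ∂QRS = RS − QS + QR,
  ∂QRT = RT − QT + QR.
The resulting 9×6 matrix has rank 5, and its Smith normal form has invariant factors (1,1,1,1,1).

From H_k ≅ ker(∂_k) / im(∂_{k+1}) we obtain:

  H_0: rank C_0 − rank ∂_1 = 5 − 4 = 1, and the invariant factors of ∂_1 are all 1, so H_0 = Z.
  H_1: rank ker ∂_1 − rank ∂_2 = (9 − 4) − 5 = 0, and the invariant factors of ∂_2 are all 1, so H_1 = 0.
  H_2: rank ker ∂_2 − rank ∂_3 = (6 − 5) − 0 = 1, and there is no ∂_3, so H_2 = Z.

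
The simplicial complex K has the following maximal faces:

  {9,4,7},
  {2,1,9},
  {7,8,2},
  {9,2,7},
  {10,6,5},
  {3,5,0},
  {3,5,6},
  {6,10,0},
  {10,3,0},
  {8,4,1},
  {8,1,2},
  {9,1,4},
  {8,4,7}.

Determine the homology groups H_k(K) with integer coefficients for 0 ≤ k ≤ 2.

Order the vertices as 0 < 1 < 2 < 3 < 4 < 5 < 6 < 7 < 8 < 9 < 10. Listing each simplex with vertices in this order, K has dimension 2 with simplices:

  0-simplices (11): [0], [1], [2], [3], [4], [5], [6], [7], [8], [9], [10]
  1-simplices (22): [0,3], [0,5], [0,6], [0,10], [1,2], [1,4], [1,8], [1,9], [2,7], [2,8], [2,9], [3,5], [3,6], [3,10], [4,7], [4,8], [4,9], [5,6], [5,10], [6,10], [7,8], [7,9]
  2-simplices (13): [0,3,5], [0,3,10], [0,6,10], [1,2,8], [1,2,9], [1,4,8], [1,4,9], [2,7,8], [2,7,9], [3,5,6], [4,7,8], [4,7,9], [5,6,10]

so the chain groups are C_0 ≅ Z^11, C_1 ≅ Z^22, C_2 ≅ Z^13.

∂_1: C_1 → C_0 maps an edge to its endpoints' difference, ∂[p,q] = q − p. For instance
  ∂[2,7] = [7] − [2].
This gives a 11×22 integer matrix of rank 9; reducing to Smith normal form yields diagonal entries (1,1,1,1,1,1,1,1,1).

∂_2: C_2 → C_1 maps a triangle to the signed sum of its edges. For instance
  ∂[0,3,10] = [3,10] − [0,10] + [0,3],
  ∂[4,7,8] = [7,8] − [4,8] + [4,7].
As a 22×13 matrix over Z this has rank 12, with invariant factors (1,1,1,1,1,1,1,1,1,1,1,1).

From H_k ≅ ker(∂_k) / im(∂_{k+1}) we obtain:

  H_0: rank C_0 − rank ∂_1 = 11 − 9 = 2, and the invariant factors of ∂_1 are all 1, so H_0 = Z^2.
  H_1: rank ker ∂_1 − rank ∂_2 = (22 − 9) − 12 = 1, and the invariant factors of ∂_2 are all 1, so H_1 = Z.
  H_2: rank ker ∂_2 − rank ∂_3 = (13 − 12) − 0 = 1, and there is no ∂_3, so H_2 = Z.

As a check, the Euler characteristic is 11 − 22 + 13 = 2, which agrees with 2 − 1 + 1 = 2.

H_0 = Z^2,  H_1 = Z,  H_2 = Z.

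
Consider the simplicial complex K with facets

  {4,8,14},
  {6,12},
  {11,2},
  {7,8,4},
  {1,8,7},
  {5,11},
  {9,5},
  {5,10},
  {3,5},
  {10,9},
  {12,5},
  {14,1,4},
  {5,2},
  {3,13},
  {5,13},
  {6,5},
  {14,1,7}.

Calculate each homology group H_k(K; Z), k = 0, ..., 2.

Take the total order 1 < 2 < 3 < 4 < 5 < 6 < 7 < 8 < 9 < 10 < 11 < 12 < 13 < 14 on the vertex set. Then K (dimension 2) consists of the simplices:

  0-simplices (14): [1], [2], [3], [4], [5], [6], [7], [8], [9], [10], [11], [12], [13], [14]
  1-simplices (22): (22 of them)
  2-simplices (5): [1,4,14], [1,7,8], [1,7,14], [4,7,8], [4,8,14]

Hence C_0 ≅ Z^14, C_1 ≅ Z^22, C_2 ≅ Z^5.

∂_1: C_1 → C_0 is given by ∂[p,q] = [q] − [p].
This gives a 14×22 integer matrix of rank 12; reducing to Smith normal form yields diagonal entries (1,1,1,1,1,1,1,1,1,1,1,1).

Boundary ∂_2: C_2 → C_1 sends each 2-simplex [p,q,r] to [q,r] − [p,r] + [p,q]. For instance
  ∂[1,4,14] = [4,14] − [1,14] + [1,4],
  ∂[1,7,14] = [7,14] − [1,14] + [1,7].
The resulting 22×5 matrix has rank 5, and its Smith normal form has invariant factors (1,1,1,1,1).

Reading off H_k = ker ∂_k / im ∂_{k+1}:

  H_0: rank C_0 − rank ∂_1 = 14 − 12 = 2, and the invariant factors of ∂_1 are all 1, so H_0 ≅ Z^2.
  H_1: rank ker ∂_1 − rank ∂_2 = (22 − 12) − 5 = 5, and the invariant factors of ∂_2 are all 1, so H_1 ≅ Z^5.
  H_2: rank ker ∂_2 − rank ∂_3 = (5 − 5) − 0 = 0, and there is no ∂_3, so H_2 ≅ 0.

H_0 = Z^2,  H_1 = Z^5,  H_2 = 0.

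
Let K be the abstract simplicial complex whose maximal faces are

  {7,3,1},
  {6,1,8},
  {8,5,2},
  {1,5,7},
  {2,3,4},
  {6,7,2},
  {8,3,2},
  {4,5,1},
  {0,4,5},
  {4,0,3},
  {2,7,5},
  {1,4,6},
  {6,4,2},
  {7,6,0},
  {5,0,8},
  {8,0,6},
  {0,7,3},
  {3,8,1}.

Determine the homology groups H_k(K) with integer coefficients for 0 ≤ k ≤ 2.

We work with the vertex ordering 0 < 1 < 2 < 3 < 4 < 5 < 6 < 7 < 8. The simplices of K, each written with vertices in increasing order, are:

  0-simplices (9): [0], [1], [2], [3], [4], [5], [6], [7], [8]
  1-simplices (27): (27 of them)
  2-simplices (18): [0,3,4], [0,3,7], [0,4,5], [0,5,8], [0,6,7], [0,6,8], [1,3,7], [1,3,8], [1,4,5], [1,4,6], [1,5,7], [1,6,8], [2,3,4], [2,3,8], [2,4,6], [2,5,7], [2,5,8], [2,6,7]

giving chain groups C_0 ≅ Z^9, C_1 ≅ Z^27, C_2 ≅ Z^18.

The boundary map ∂_1: C_1 → C_0 is given by ∂[p,q] = [q] − [p]. For instance
  ∂[0,6] = [6] − [0].
This gives a 9×27 integer matrix of rank 8; reducing to Smith normal form yields diagonal entries (1,1,1,1,1,1,1,1).

∂_2: C_2 → C_1 maps a triangle to the signed sum of its edges. For instance
  ∂[1,4,6] = [4,6] − [1,6] + [1,4],
  ∂[0,3,4] = [3,4] − [0,4] + [0,3].
The 27×18 boundary matrix has rank 17 and Smith normal form diag(1,1,1,1,1,1,1,1,1,1,1,1,1,1,1,1,1).

Now H_k = ker ∂_k / im ∂_{k+1}, so:

  H_0: rank C_0 − rank ∂_1 = 9 − 8 = 1, and the invariant factors of ∂_1 are all 1, so H_0 = Z.
  H_1: rank ker ∂_1 − rank ∂_2 = (27 − 8) − 17 = 2, and the invariant factors of ∂_2 are all 1, so H_1 = Z^2.
  H_2: rank ker ∂_2 − rank ∂_3 = (18 − 17) − 0 = 1, and there is no ∂_3, so H_2 = Z.

As a check, the Euler characteristic is 9 − 27 + 18 = 0, which agrees with 1 − 2 + 1 = 0.
(K is a triangulation of the torus T^2.)

H_0 ≅ Z,  H_1 ≅ Z^2,  H_2 ≅ Z.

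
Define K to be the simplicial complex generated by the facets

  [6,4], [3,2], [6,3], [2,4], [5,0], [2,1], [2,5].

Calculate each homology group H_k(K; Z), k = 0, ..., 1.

Order the vertices as 0 < 1 < 2 < 3 < 4 < 5 < 6. Listing each simplex with vertices in this order, K has dimension 1 with simplices:

  0-simplices (7): [0], [1], [2], [3], [4], [5], [6]
  1-simplices (7): [0,5], [1,2], [2,3], [2,4], [2,5], [3,6], [4,6]

so the chain groups are C_0 ≅ Z^7, C_1 ≅ Z^7.

∂_1: C_1 → C_0 is given by ∂[p,q] = [q] − [p]. For instance
  ∂[2,5] = [5] − [2].
The resulting 7×7 matrix has rank 6, and its Smith normal form has invariant factors (1,1,1,1,1,1).

Computing H_k = (kernel of ∂_k) / (image of ∂_{k+1}):

  H_0: rank C_0 − rank ∂_1 = 7 − 6 = 1, and the invariant factors of ∂_1 are all 1, so H_0 ≅ Z.
  H_1: rank ker ∂_1 − rank ∂_2 = (7 − 6) − 0 = 1, and there is no ∂_2, so H_1 ≅ Z.

H_0 = Z,  H_1 = Z.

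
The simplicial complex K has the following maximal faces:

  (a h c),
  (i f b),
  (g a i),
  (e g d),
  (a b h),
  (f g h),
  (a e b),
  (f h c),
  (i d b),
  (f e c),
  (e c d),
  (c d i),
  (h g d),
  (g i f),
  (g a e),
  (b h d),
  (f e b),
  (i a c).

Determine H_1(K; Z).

Fix the vertex order a < b < c < d < e < f < g < h < i and write every simplex with vertices in increasing order. Then dim K = 2 and the simplices of K are:

  0-simplices (9): a, b, c, d, e, f, g, h, i
  1-simplices (27): ab, ac, ae, ag, ah, ai, bd, be, bf, bh, bi, cd, ce, cf, ch, ci, de, dg, dh, di, ef, eg, fg, fh, fi, gh, gi
  2-simplices (18): abe, abh, ach, aci, aeg, agi, bdh, bdi, bef, bfi, cde, cdi, cef, cfh, deg, dgh, fgh, fgi

Hence C_0 ≅ Z^9, C_1 ≅ Z^27, C_2 ≅ Z^18.

∂_1: C_1 → C_0 is given by ∂[p,q] = [q] − [p]. For instance
  ∂be = e − b.
This gives a 9×27 integer matrix of rank 8; reducing to Smith normal form yields diagonal entries (1,1,1,1,1,1,1,1).

Boundary ∂_2: C_2 → C_1 acts by ∂[p,q,r] = [q,r] − [p,r] + [p,q]. For instance
  ∂dgh = gh − dh + dg,
  ∂bfi = fi − bi + bf.
As a 27×18 matrix over Z this has rank 17, with invariant factors (1,1,1,1,1,1,1,1,1,1,1,1,1,1,1,1,1).

Reading off H_k = ker ∂_k / im ∂_{k+1}:

  H_1: rank ker ∂_1 − rank ∂_2 = (27 − 8) − 17 = 2, and the invariant factors of ∂_2 are all 1, so H_1 ≅ Z^2.

(K is a triangulation of the torus T^2.)

H_1 ≅ Z^2.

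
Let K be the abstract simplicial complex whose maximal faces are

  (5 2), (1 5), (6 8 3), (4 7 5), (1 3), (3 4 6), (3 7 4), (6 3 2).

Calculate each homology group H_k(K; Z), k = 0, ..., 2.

Fix the vertex order 1 < 2 < 3 < 4 < 5 < 6 < 7 < 8 and write every simplex with vertices in increasing order. Then dim K = 2 and the simplices of K are:

  0-simplices (8): [1], [2], [3], [4], [5], [6], [7], [8]
  1-simplices (14): [1,3], [1,5], [2,3], [2,5], [2,6], [3,4], [3,6], [3,7], [3,8], [4,5], [4,6], [4,7], [5,7], [6,8]
  2-simplices (5): [2,3,6], [3,4,6], [3,4,7], [3,6,8], [4,5,7]

giving chain groups C_0 ≅ Z^8, C_1 ≅ Z^14, C_2 ≅ Z^5.

∂_1: C_1 → C_0 sends each edge [p,q] (with p < q) to q − p. For instance
  ∂[2,6] = [6] − [2].
The resulting 8×14 matrix has rank 7, and its Smith normal form has invariant factors (1,1,1,1,1,1,1).

Boundary ∂_2: C_2 → C_1 acts by ∂[p,q,r] = [q,r] − [p,r] + [p,q]. For instance
  ∂[3,4,6] = [4,6] − [3,6] + [3,4],
  ∂[3,4,7] = [4,7] − [3,7] + [3,4].
The resulting 14×5 matrix has rank 5, and its Smith normal form has invariant factors (1,1,1,1,1).

Now H_k = ker ∂_k / im ∂_{k+1}, so:

  H_0: rank C_0 − rank ∂_1 = 8 − 7 = 1, and the invariant factors of ∂_1 are all 1, so H_0 = Z.
  H_1: rank ker ∂_1 − rank ∂_2 = (14 − 7) − 5 = 2, and the invariant factors of ∂_2 are all 1, so H_1 = Z^2.
  H_2: rank ker ∂_2 − rank ∂_3 = (5 − 5) − 0 = 0, and there is no ∂_3, so H_2 = 0.

H_0 = Z,  H_1 = Z^2,  H_2 = 0.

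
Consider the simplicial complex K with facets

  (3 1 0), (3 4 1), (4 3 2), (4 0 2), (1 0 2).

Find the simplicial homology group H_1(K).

H_1 ≅ Z.

Fix the vertex order 0 < 1 < 2 < 3 < 4 and write every simplex with vertices in increasing order. Then dim K = 2 and the simplices of K are:

  0-simplices (5): [0], [1], [2], [3], [4]
  1-simplices (10): [0,1], [0,2], [0,3], [0,4], [1,2], [1,3], [1,4], [2,3], [2,4], [3,4]
  2-simplices (5): [0,1,2], [0,1,3], [0,2,4], [1,3,4], [2,3,4]

so the chain groups are C_0 ≅ Z^5, C_1 ≅ Z^10, C_2 ≅ Z^5.

Boundary ∂_1: C_1 → C_0 maps an edge to its endpoints' difference, ∂[p,q] = q − p.
This gives a 5×10 integer matrix of rank 4; reducing to Smith normal form yields diagonal entries (1,1,1,1).

Boundary ∂_2: C_2 → C_1 maps a triangle to the signed sum of its edges. For instance
  ∂[1,3,4] = [3,4] − [1,4] + [1,3],
  ∂[0,2,4] = [2,4] − [0,4] + [0,2].
The 10×5 boundary matrix has rank 5 and Smith normal form diag(1,1,1,1,1).

Computing H_k = (kernel of ∂_k) / (image of ∂_{k+1}):

  H_1: rank ker ∂_1 − rank ∂_2 = (10 − 4) − 5 = 1, and the invariant factors of ∂_2 are all 1, so H_1 = Z.

(K is a triangulation of the Möbius band.)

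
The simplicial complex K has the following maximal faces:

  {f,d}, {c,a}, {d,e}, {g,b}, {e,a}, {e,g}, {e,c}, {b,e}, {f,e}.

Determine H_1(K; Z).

We work with the vertex ordering a < b < c < d < e < f < g. The simplices of K, each written with vertices in increasing order, are:

  0-simplices (7): a, b, c, d, e, f, g
  1-simplices (9): ac, ae, be, bg, ce, de, df, ef, eg

so the chain groups are C_0 ≅ Z^7, C_1 ≅ Z^9.

The boundary map ∂_1: C_1 → C_0 maps an edge to its endpoints' difference, ∂[p,q] = q − p. For instance
  ∂be = e − b.
The resulting 7×9 matrix has rank 6, and its Smith normal form has invariant factors (1,1,1,1,1,1).

From H_k ≅ ker(∂_k) / im(∂_{k+1}) we obtain:

  H_1: rank ker ∂_1 − rank ∂_2 = (9 − 6) − 0 = 3, and there is no ∂_2, so H_1 ≅ Z^3.

(K is a triangulation of a wedge of 3 circles.)

H_1 ≅ Z^3.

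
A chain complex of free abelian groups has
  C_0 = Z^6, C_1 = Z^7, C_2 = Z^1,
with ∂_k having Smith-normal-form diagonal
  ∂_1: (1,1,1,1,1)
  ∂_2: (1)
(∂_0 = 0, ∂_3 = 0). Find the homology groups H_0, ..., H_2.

H_0: b_0 = 6 − 0 − 5 = 1; torsion from ∂_1 factors > 1: none. So H_0 ≅ Z.
H_1: b_1 = 7 − 5 − 1 = 1; torsion from ∂_2 factors > 1: none. So H_1 ≅ Z.
H_2: b_2 = 1 − 1 − 0 = 0; torsion from ∂_3 factors > 1: none. So H_2 ≅ 0.

H_0 ≅ Z,  H_1 ≅ Z,  H_2 = 0.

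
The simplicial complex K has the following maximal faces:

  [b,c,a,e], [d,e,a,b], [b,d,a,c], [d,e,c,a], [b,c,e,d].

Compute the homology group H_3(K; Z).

H_3 ≅ Z.

Order the vertices as a < b < c < d < e. Listing each simplex with vertices in this order, K has dimension 3 with simplices:

  0-simplices (5): a, b, c, d, e
  1-simplices (10): ab, ac, ad, ae, bc, bd, be, cd, ce, de
  2-simplices (10): abc, abd, abe, acd, ace, ade, bcd, bce, bde, cde
  3-simplices (5): abcd, abce, abde, acde, bcde

so the chain groups are C_0 ≅ Z^5, C_1 ≅ Z^10, C_2 ≅ Z^10, C_3 ≅ Z^5.

The boundary map ∂_1: C_1 → C_0 maps an edge to its endpoints' difference, ∂[p,q] = q − p. For instance
  ∂de = e − d.
The resulting 5×10 matrix has rank 4, and its Smith normal form has invariant factors (1,1,1,1).

The boundary map ∂_2: C_2 → C_1 acts by ∂[p,q,r] = [q,r] − [p,r] + [p,q]. For instance
  ∂bce = ce − be + bc,
  ∂abc = bc − ac + ab.
The resulting 10×10 matrix has rank 6, and its Smith normal form has invariant factors (1,1,1,1,1,1).

∂_3: C_3 → C_2 sends each 3-simplex σ to the alternating sum Σ_i (−1)^i (σ with its i-th vertex removed). For instance
  ∂abcd = bcd − acd + abd − abc,
  ∂abce = bce − ace + abe − abc.
The resulting 10×5 matrix has rank 4, and its Smith normal form has invariant factors (1,1,1,1).

From H_k ≅ ker(∂_k) / im(∂_{k+1}) we obtain:

  H_3: rank ker ∂_3 − rank ∂_4 = (5 − 4) − 0 = 1, and there is no ∂_4, so H_3 ≅ Z.

(K is a triangulation of the 3-sphere S^3.)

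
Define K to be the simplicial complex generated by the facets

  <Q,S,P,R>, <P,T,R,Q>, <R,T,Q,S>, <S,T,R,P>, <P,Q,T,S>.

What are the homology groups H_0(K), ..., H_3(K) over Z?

Fix the vertex order P < Q < R < S < T and write every simplex with vertices in increasing order. Then dim K = 3 and the simplices of K are:

  0-simplices (5): P, Q, R, S, T
  1-simplices (10): PQ, PR, PS, PT, QR, QS, QT, RS, RT, ST
  2-simplices (10): PQR, PQS, PQT, PRS, PRT, PST, QRS, QRT, QST, RST
  3-simplices (5): PQRS, PQRT, PQST, PRST, QRST

so the chain groups are C_0 ≅ Z^5, C_1 ≅ Z^10, C_2 ≅ Z^10, C_3 ≅ Z^5.

Boundary ∂_1: C_1 → C_0 is given by ∂[p,q] = [q] − [p]. For instance
  ∂QR = R − Q.
This gives a 5×10 integer matrix of rank 4; reducing to Smith normal form yields diagonal entries (1,1,1,1).

Boundary ∂_2: C_2 → C_1 maps a triangle to the signed sum of its edges. For instance
  ∂RST = ST − RT + RS,
  ∂PRS = RS − PS + PR.
As a 10×10 matrix over Z this has rank 6, with invariant factors (1,1,1,1,1,1).

The boundary map ∂_3: C_3 → C_2 sends each 3-simplex σ to the alternating sum Σ_i (−1)^i (σ with its i-th vertex removed). For instance
  ∂PRST = RST − PST + PRT − PRS,
  ∂PQST = QST − PST + PQT − PQS.
The 10×5 boundary matrix has rank 4 and Smith normal form diag(1,1,1,1).

Computing H_k = (kernel of ∂_k) / (image of ∂_{k+1}):

  H_0: rank C_0 − rank ∂_1 = 5 − 4 = 1, and the invariant factors of ∂_1 are all 1, so H_0 ≅ Z.
  H_1: rank ker ∂_1 − rank ∂_2 = (10 − 4) − 6 = 0, and the invariant factors of ∂_2 are all 1, so H_1 ≅ 0.
  H_2: rank ker ∂_2 − rank ∂_3 = (10 − 6) − 4 = 0, and the invariant factors of ∂_3 are all 1, so H_2 ≅ 0.
  H_3: rank ker ∂_3 − rank ∂_4 = (5 − 4) − 0 = 1, and there is no ∂_4, so H_3 ≅ Z.

H_0 ≅ Z,  H_1 = 0,  H_2 = 0,  H_3 ≅ Z.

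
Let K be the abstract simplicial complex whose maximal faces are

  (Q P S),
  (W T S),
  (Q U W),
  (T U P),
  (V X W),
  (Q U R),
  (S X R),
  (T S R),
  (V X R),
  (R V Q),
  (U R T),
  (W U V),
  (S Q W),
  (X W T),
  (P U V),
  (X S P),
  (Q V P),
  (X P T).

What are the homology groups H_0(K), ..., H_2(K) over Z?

Order the vertices as P < Q < R < S < T < U < V < W < X. Listing each simplex with vertices in this order, K has dimension 2 with simplices:

  0-simplices (9): P, Q, R, S, T, U, V, W, X
  1-simplices (27): PQ, PS, PT, PU, PV, PX, QR, QS, QU, QV, QW, RS, RT, RU, RV, RX, ST, SW, SX, TU, TW, TX, UV, UW, VW, VX, WX
  2-simplices (18): PQS, PQV, PSX, PTU, PTX, PUV, QRU, QRV, QSW, QUW, RST, RSX, RTU, RVX, STW, TWX, UVW, VWX

so the chain groups are C_0 ≅ Z^9, C_1 ≅ Z^27, C_2 ≅ Z^18.

Boundary ∂_1: C_1 → C_0 maps an edge to its endpoints' difference, ∂[p,q] = q − p.
As a 9×27 matrix over Z this has rank 8, with invariant factors (1,1,1,1,1,1,1,1).

∂_2: C_2 → C_1 sends each 2-simplex [p,q,r] to [q,r] − [p,r] + [p,q]. For instance
  ∂PSX = SX − PX + PS,
  ∂RTU = TU − RU + RT.
The 27×18 boundary matrix has rank 18 and Smith normal form diag(1,1,1,1,1,1,1,1,1,1,1,1,1,1,1,1,1,2).

Now H_k = ker ∂_k / im ∂_{k+1}, so:

  H_0: rank C_0 − rank ∂_1 = 9 − 8 = 1, and the invariant factors of ∂_1 are all 1, so H_0 ≅ Z.
  H_1: rank ker ∂_1 − rank ∂_2 = (27 − 8) − 18 = 1, and ∂_2 has invariant factor 2 > 1, so H_1 ≅ Z ⊕ Z/2.
  H_2: rank ker ∂_2 − rank ∂_3 = (18 − 18) − 0 = 0, and there is no ∂_3, so H_2 ≅ 0.

As a check, the Euler characteristic is 9 − 27 + 18 = 0, which agrees with 1 − 1 + 0 = 0.

H_0 = Z,  H_1 = Z ⊕ Z/2,  H_2 = 0.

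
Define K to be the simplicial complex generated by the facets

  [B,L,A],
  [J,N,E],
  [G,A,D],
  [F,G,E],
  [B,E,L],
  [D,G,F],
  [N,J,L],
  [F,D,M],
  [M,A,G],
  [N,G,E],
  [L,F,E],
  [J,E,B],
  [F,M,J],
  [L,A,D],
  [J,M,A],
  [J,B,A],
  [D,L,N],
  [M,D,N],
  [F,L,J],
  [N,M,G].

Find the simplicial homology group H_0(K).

H_0 ≅ Z.

Take the total order A < B < D < E < F < G < J < L < M < N on the vertex set. Then K (dimension 2) consists of the simplices:

  0-simplices (10): A, B, D, E, F, G, J, L, M, N
  1-simplices (30): AB, AD, AG, AJ, AL, AM, BE, BJ, BL, DF, DG, DL, DM, DN, EF, EG, EJ, EL, EN, FG, FJ, FL, FM, GM, GN, JL, JM, JN, LN, MN
  2-simplices (20): ABJ, ABL, ADG, ADL, AGM, AJM, BEJ, BEL, DFG, DFM, DLN, DMN, EFG, EFL, EGN, EJN, FJL, FJM, GMN, JLN

Hence C_0 ≅ Z^10, C_1 ≅ Z^30, C_2 ≅ Z^20.

Boundary ∂_1: C_1 → C_0 maps an edge to its endpoints' difference, ∂[p,q] = q − p.
The resulting 10×30 matrix has rank 9, and its Smith normal form has invariant factors (1,1,1,1,1,1,1,1,1).

The boundary map ∂_2: C_2 → C_1 maps a triangle to the signed sum of its edges. For instance
  ∂EFG = FG − EG + EF,
  ∂AJM = JM − AM + AJ.
The resulting 30×20 matrix has rank 20, and its Smith normal form has invariant factors (1,1,1,1,1,1,1,1,1,1,1,1,1,1,1,1,1,1,1,2).

Now H_k = ker ∂_k / im ∂_{k+1}, so:

  H_0: rank C_0 − rank ∂_1 = 10 − 9 = 1, and the invariant factors of ∂_1 are all 1, so H_0 = Z.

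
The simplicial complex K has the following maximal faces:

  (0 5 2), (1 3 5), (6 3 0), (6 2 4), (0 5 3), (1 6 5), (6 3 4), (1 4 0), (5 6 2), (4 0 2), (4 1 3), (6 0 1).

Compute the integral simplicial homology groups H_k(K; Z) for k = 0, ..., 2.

Order the vertices as 0 < 1 < 2 < 3 < 4 < 5 < 6. Listing each simplex with vertices in this order, K has dimension 2 with simplices:

  0-simplices (7): [0], [1], [2], [3], [4], [5], [6]
  1-simplices (18): [0,1], [0,2], [0,3], [0,4], [0,5], [0,6], [1,3], [1,4], [1,5], [1,6], [2,4], [2,5], [2,6], [3,4], [3,5], [3,6], [4,6], [5,6]
  2-simplices (12): [0,1,4], [0,1,6], [0,2,4], [0,2,5], [0,3,5], [0,3,6], [1,3,4], [1,3,5], [1,5,6], [2,4,6], [2,5,6], [3,4,6]

so the chain groups are C_0 ≅ Z^7, C_1 ≅ Z^18, C_2 ≅ Z^12.

Boundary ∂_1: C_1 → C_0 is given by ∂[p,q] = [q] − [p]. For instance
  ∂[0,4] = [4] − [0].
The 7×18 boundary matrix has rank 6 and Smith normal form diag(1,1,1,1,1,1).

The boundary map ∂_2: C_2 → C_1 acts by ∂[p,q,r] = [q,r] − [p,r] + [p,q]. For instance
  ∂[0,1,6] = [1,6] − [0,6] + [0,1],
  ∂[0,2,5] = [2,5] − [0,5] + [0,2].
As a 18×12 matrix over Z this has rank 12, with invariant factors (1,1,1,1,1,1,1,1,1,1,1,2).

Reading off H_k = ker ∂_k / im ∂_{k+1}:

  H_0: rank C_0 − rank ∂_1 = 7 − 6 = 1, and the invariant factors of ∂_1 are all 1, so H_0 = Z.
  H_1: rank ker ∂_1 − rank ∂_2 = (18 − 6) − 12 = 0, and ∂_2 has invariant factor 2 > 1, so H_1 = Z/2.
  H_2: rank ker ∂_2 − rank ∂_3 = (12 − 12) − 0 = 0, and there is no ∂_3, so H_2 = 0.

As a check, the Euler characteristic is 7 − 18 + 12 = 1, which agrees with 1 − 0 + 0 = 1.

H_0 ≅ Z,  H_1 ≅ Z/2,  H_2 = 0.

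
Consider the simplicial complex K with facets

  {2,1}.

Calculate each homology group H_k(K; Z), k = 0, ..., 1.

H_0 = Z,  H_1 = 0.

Fix the vertex order 1 < 2 and write every simplex with vertices in increasing order. Then dim K = 1 and the simplices of K are:

  0-simplices (2): [1], [2]
  1-simplices (1): [1,2]

giving chain groups C_0 ≅ Z^2, C_1 ≅ Z^1.

∂_1: C_1 → C_0 is given by ∂[p,q] = [q] − [p].
As a 2×1 matrix over Z this has rank 1, with invariant factors (1).

From H_k ≅ ker(∂_k) / im(∂_{k+1}) we obtain:

  H_0: rank C_0 − rank ∂_1 = 2 − 1 = 1, and the invariant factors of ∂_1 are all 1, so H_0 ≅ Z.
  H_1: rank ker ∂_1 − rank ∂_2 = (1 − 1) − 0 = 0, and there is no ∂_2, so H_1 ≅ 0.

As a check, the Euler characteristic is 2 − 1 = 1, which agrees with 1 − 0 = 1.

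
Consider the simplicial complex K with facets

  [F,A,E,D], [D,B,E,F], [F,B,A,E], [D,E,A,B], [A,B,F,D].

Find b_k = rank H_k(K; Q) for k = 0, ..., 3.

b_0 = 1, b_1 = 0, b_2 = 0, b_3 = 1.

Take the total order A < B < D < E < F on the vertex set. Then K (dimension 3) consists of the simplices:

  0-simplices (5): A, B, D, E, F
  1-simplices (10): AB, AD, AE, AF, BD, BE, BF, DE, DF, EF
  2-simplices (10): ABD, ABE, ABF, ADE, ADF, AEF, BDE, BDF, BEF, DEF
  3-simplices (5): ABDE, ABDF, ABEF, ADEF, BDEF

giving chain groups C_0 ≅ Z^5, C_1 ≅ Z^10, C_2 ≅ Z^10, C_3 ≅ Z^5.

Boundary ∂_1: C_1 → C_0 is given by ∂[p,q] = [q] − [p]. For instance
  ∂EF = F − E.
The resulting 5×10 matrix has rank 4, and its Smith normal form has invariant factors (1,1,1,1).

∂_2: C_2 → C_1 sends each 2-simplex [p,q,r] to [q,r] − [p,r] + [p,q]. For instance
  ∂DEF = EF − DF + DE,
  ∂ABF = BF − AF + AB.
The 10×10 boundary matrix has rank 6 and Smith normal form diag(1,1,1,1,1,1).

∂_3: C_3 → C_2 sends each 3-simplex σ to the alternating sum Σ_i (−1)^i (σ with its i-th vertex removed). For instance
  ∂ABEF = BEF − AEF + ABF − ABE,
  ∂BDEF = DEF − BEF + BDF − BDE.
As a 10×5 matrix over Z this has rank 4, with invariant factors (1,1,1,1).

Now H_k = ker ∂_k / im ∂_{k+1}, so:

  H_0: rank C_0 − rank ∂_1 = 5 − 4 = 1, and the invariant factors of ∂_1 are all 1, so H_0 = Z.
  H_1: rank ker ∂_1 − rank ∂_2 = (10 − 4) − 6 = 0, and the invariant factors of ∂_2 are all 1, so H_1 = 0.
  H_2: rank ker ∂_2 − rank ∂_3 = (10 − 6) − 4 = 0, and the invariant factors of ∂_3 are all 1, so H_2 = 0.
  H_3: rank ker ∂_3 − rank ∂_4 = (5 − 4) − 0 = 1, and there is no ∂_4, so H_3 = Z.

(K is a triangulation of the 3-sphere S^3.)

Hence the Betti numbers are b_0 = 1, b_1 = 0, b_2 = 0, b_3 = 1.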